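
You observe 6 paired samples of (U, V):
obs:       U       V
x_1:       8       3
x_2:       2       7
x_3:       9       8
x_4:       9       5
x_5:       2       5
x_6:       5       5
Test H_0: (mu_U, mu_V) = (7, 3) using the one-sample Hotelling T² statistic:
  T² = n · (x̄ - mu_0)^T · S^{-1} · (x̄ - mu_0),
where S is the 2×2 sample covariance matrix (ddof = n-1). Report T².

Step 1 — sample mean vector:
  mean(U) = (8 + 2 + 9 + 9 + 2 + 5) / 6 = 35/6 = 5.8333
  mean(V) = (3 + 7 + 8 + 5 + 5 + 5) / 6 = 33/6 = 5.5
  x̄ = (5.8333, 5.5),  deviation x̄ - mu_0 = (5.8333, 5.5) - (7, 3) = (-1.1667, 2.5).

Step 2 — sample covariance matrix, S[i,j] = (1/(n-1)) · Σ_k (x_{k,i} - mean_i) · (x_{k,j} - mean_j), divisor n-1 = 5:
  S[U,U] = ((2.1667)·(2.1667) + (-3.8333)·(-3.8333) + (3.1667)·(3.1667) + (3.1667)·(3.1667) + (-3.8333)·(-3.8333) + (-0.8333)·(-0.8333)) / 5 = 54.8333/5 = 10.9667
  S[U,V] = ((2.1667)·(-2.5) + (-3.8333)·(1.5) + (3.1667)·(2.5) + (3.1667)·(-0.5) + (-3.8333)·(-0.5) + (-0.8333)·(-0.5)) / 5 = -2.5/5 = -0.5
  S[V,V] = ((-2.5)·(-2.5) + (1.5)·(1.5) + (2.5)·(2.5) + (-0.5)·(-0.5) + (-0.5)·(-0.5) + (-0.5)·(-0.5)) / 5 = 15.5/5 = 3.1
  S = [[10.9667, -0.5],
 [-0.5, 3.1]].

Step 3 — invert S. det(S) = 10.9667·3.1 - (-0.5)² = 33.7467.
  S^{-1} = (1/det) · [[d, -b], [-b, a]] = [[0.0919, 0.0148],
 [0.0148, 0.325]].

Step 4 — quadratic form (x̄ - mu_0)^T · S^{-1} · (x̄ - mu_0):
  S^{-1} · (x̄ - mu_0) = (-0.0701, 0.7951),
  (x̄ - mu_0)^T · [...] = (-1.1667)·(-0.0701) + (2.5)·(0.7951) = 2.0697.

Step 5 — scale by n: T² = 6 · 2.0697 = 12.418.

T² ≈ 12.418


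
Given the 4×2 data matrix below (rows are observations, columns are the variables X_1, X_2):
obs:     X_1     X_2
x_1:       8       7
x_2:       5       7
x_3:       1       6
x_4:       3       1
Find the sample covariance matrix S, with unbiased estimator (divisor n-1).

Step 1 — column means:
  mean(X_1) = (8 + 5 + 1 + 3) / 4 = 17/4 = 4.25
  mean(X_2) = (7 + 7 + 6 + 1) / 4 = 21/4 = 5.25

Step 2 — sample covariance S[i,j] = (1/(n-1)) · Σ_k (x_{k,i} - mean_i) · (x_{k,j} - mean_j), with n-1 = 3.
  S[X_1,X_1] = ((3.75)·(3.75) + (0.75)·(0.75) + (-3.25)·(-3.25) + (-1.25)·(-1.25)) / 3 = 26.75/3 = 8.9167
  S[X_1,X_2] = ((3.75)·(1.75) + (0.75)·(1.75) + (-3.25)·(0.75) + (-1.25)·(-4.25)) / 3 = 10.75/3 = 3.5833
  S[X_2,X_2] = ((1.75)·(1.75) + (1.75)·(1.75) + (0.75)·(0.75) + (-4.25)·(-4.25)) / 3 = 24.75/3 = 8.25

S is symmetric (S[j,i] = S[i,j]). Assembling:

S = [[8.9167, 3.5833],
 [3.5833, 8.25]]


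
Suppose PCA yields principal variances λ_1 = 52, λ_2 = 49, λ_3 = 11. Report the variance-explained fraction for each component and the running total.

Step 1 — total variance = trace(Sigma) = Σ λ_i = 52 + 49 + 11 = 112.

Step 2 — fraction explained by component i = λ_i / Σ λ:
  PC1: 52/112 = 0.4643
  PC2: 49/112 = 0.4375
  PC3: 11/112 = 0.0982

Step 3 — cumulative fraction after k components = (λ_1 + ... + λ_k) / Σ λ:
  k = 1: 52/112 = 0.4643
  k = 2: (52 + 49)/112 = 101/112 = 0.9018
  k = 3: (52 + 49 + 11)/112 = 112/112 = 1

Summary (fraction, with percent):

explained: PC1 0.4643 (46.43%), PC2 0.4375 (43.75%), PC3 0.0982 (9.82%);  cumulative: 0.4643, 0.9018, 1


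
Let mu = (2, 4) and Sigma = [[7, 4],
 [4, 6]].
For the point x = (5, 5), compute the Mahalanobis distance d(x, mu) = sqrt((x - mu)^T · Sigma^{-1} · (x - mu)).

Step 1 — centre the observation: (x - mu) = (3, 1).

Step 2 — invert Sigma. det(Sigma) = 7·6 - (4)² = 26.
  Sigma^{-1} = (1/det) · [[d, -b], [-b, a]] = [[0.2308, -0.1538],
 [-0.1538, 0.2692]].

Step 3 — form the quadratic (x - mu)^T · Sigma^{-1} · (x - mu):
  Sigma^{-1} · (x - mu) = (0.5385, -0.1923).
  (x - mu)^T · [Sigma^{-1} · (x - mu)] = (3)·(0.5385) + (1)·(-0.1923) = 1.4231.

Step 4 — take square root: d = √(1.4231) ≈ 1.1929.

d(x, mu) = √(1.4231) ≈ 1.1929


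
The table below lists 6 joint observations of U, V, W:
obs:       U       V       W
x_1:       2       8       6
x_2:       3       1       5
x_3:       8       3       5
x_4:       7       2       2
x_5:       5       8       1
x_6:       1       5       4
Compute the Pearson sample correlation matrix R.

Step 1 — column means:
  mean(U) = (2 + 3 + 8 + 7 + 5 + 1) / 6 = 26/6 = 4.3333
  mean(V) = (8 + 1 + 3 + 2 + 8 + 5) / 6 = 27/6 = 4.5
  mean(W) = (6 + 5 + 5 + 2 + 1 + 4) / 6 = 23/6 = 3.8333

Step 2 — sample variances and covariances s[i,j] = (1/(n-1)) · Σ_k (x_{k,i} - mean_i) · (x_{k,j} - mean_j), with n-1 = 5:
  s[U,U] = ((-2.3333)·(-2.3333) + (-1.3333)·(-1.3333) + (3.6667)·(3.6667) + (2.6667)·(2.6667) + (0.6667)·(0.6667) + (-3.3333)·(-3.3333)) / 5 = 39.3333/5 = 7.8667
  s[U,V] = ((-2.3333)·(3.5) + (-1.3333)·(-3.5) + (3.6667)·(-1.5) + (2.6667)·(-2.5) + (0.6667)·(3.5) + (-3.3333)·(0.5)) / 5 = -15/5 = -3
  s[U,W] = ((-2.3333)·(2.1667) + (-1.3333)·(1.1667) + (3.6667)·(1.1667) + (2.6667)·(-1.8333) + (0.6667)·(-2.8333) + (-3.3333)·(0.1667)) / 5 = -9.6667/5 = -1.9333
  s[V,V] = ((3.5)·(3.5) + (-3.5)·(-3.5) + (-1.5)·(-1.5) + (-2.5)·(-2.5) + (3.5)·(3.5) + (0.5)·(0.5)) / 5 = 45.5/5 = 9.1
  s[V,W] = ((3.5)·(2.1667) + (-3.5)·(1.1667) + (-1.5)·(1.1667) + (-2.5)·(-1.8333) + (3.5)·(-2.8333) + (0.5)·(0.1667)) / 5 = -3.5/5 = -0.7
  s[W,W] = ((2.1667)·(2.1667) + (1.1667)·(1.1667) + (1.1667)·(1.1667) + (-1.8333)·(-1.8333) + (-2.8333)·(-2.8333) + (0.1667)·(0.1667)) / 5 = 18.8333/5 = 3.7667
  Sample standard deviations s_i = √(s[i,i]):
  s(U) = √(7.8667) = 2.8048
  s(V) = √(9.1) = 3.0166
  s(W) = √(3.7667) = 1.9408

Step 3 — r_{ij} = s_{ij} / (s_i · s_j):
  r[U,U] = 1 (diagonal).
  r[U,V] = -3 / (2.8048 · 3.0166) = -3 / 8.4609 = -0.3546
  r[U,W] = -1.9333 / (2.8048 · 1.9408) = -1.9333 / 5.4434 = -0.3552
  r[V,V] = 1 (diagonal).
  r[V,W] = -0.7 / (3.0166 · 1.9408) = -0.7 / 5.8546 = -0.1196
  r[W,W] = 1 (diagonal).

R is symmetric with unit diagonal. Assembling:

R = [[1, -0.3546, -0.3552],
 [-0.3546, 1, -0.1196],
 [-0.3552, -0.1196, 1]]


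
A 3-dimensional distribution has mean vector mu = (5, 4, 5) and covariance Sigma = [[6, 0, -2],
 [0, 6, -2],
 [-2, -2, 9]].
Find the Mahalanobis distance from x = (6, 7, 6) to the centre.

Step 1 — centre the observation: (x - mu) = (1, 3, 1).

Step 2 — invert Sigma (cofactor / det for 3×3, or solve directly):
  Sigma^{-1} = [[0.1812, 0.0145, 0.0435],
 [0.0145, 0.1812, 0.0435],
 [0.0435, 0.0435, 0.1304]].

Step 3 — form the quadratic (x - mu)^T · Sigma^{-1} · (x - mu):
  Sigma^{-1} · (x - mu) = (0.2681, 0.6014, 0.3043).
  (x - mu)^T · [Sigma^{-1} · (x - mu)] = (1)·(0.2681) + (3)·(0.6014) + (1)·(0.3043) = 2.3768.

Step 4 — take square root: d = √(2.3768) ≈ 1.5417.

d(x, mu) = √(2.3768) ≈ 1.5417


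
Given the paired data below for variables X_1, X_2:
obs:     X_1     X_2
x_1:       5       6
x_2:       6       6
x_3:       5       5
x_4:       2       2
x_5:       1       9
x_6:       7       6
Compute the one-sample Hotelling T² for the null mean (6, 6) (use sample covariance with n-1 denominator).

Step 1 — sample mean vector:
  mean(X_1) = (5 + 6 + 5 + 2 + 1 + 7) / 6 = 26/6 = 4.3333
  mean(X_2) = (6 + 6 + 5 + 2 + 9 + 6) / 6 = 34/6 = 5.6667
  x̄ = (4.3333, 5.6667),  deviation x̄ - mu_0 = (4.3333, 5.6667) - (6, 6) = (-1.6667, -0.3333).

Step 2 — sample covariance matrix, S[i,j] = (1/(n-1)) · Σ_k (x_{k,i} - mean_i) · (x_{k,j} - mean_j), divisor n-1 = 5:
  S[X_1,X_1] = ((0.6667)·(0.6667) + (1.6667)·(1.6667) + (0.6667)·(0.6667) + (-2.3333)·(-2.3333) + (-3.3333)·(-3.3333) + (2.6667)·(2.6667)) / 5 = 27.3333/5 = 5.4667
  S[X_1,X_2] = ((0.6667)·(0.3333) + (1.6667)·(0.3333) + (0.6667)·(-0.6667) + (-2.3333)·(-3.6667) + (-3.3333)·(3.3333) + (2.6667)·(0.3333)) / 5 = -1.3333/5 = -0.2667
  S[X_2,X_2] = ((0.3333)·(0.3333) + (0.3333)·(0.3333) + (-0.6667)·(-0.6667) + (-3.6667)·(-3.6667) + (3.3333)·(3.3333) + (0.3333)·(0.3333)) / 5 = 25.3333/5 = 5.0667
  S = [[5.4667, -0.2667],
 [-0.2667, 5.0667]].

Step 3 — invert S. det(S) = 5.4667·5.0667 - (-0.2667)² = 27.6267.
  S^{-1} = (1/det) · [[d, -b], [-b, a]] = [[0.1834, 0.0097],
 [0.0097, 0.1979]].

Step 4 — quadratic form (x̄ - mu_0)^T · S^{-1} · (x̄ - mu_0):
  S^{-1} · (x̄ - mu_0) = (-0.3089, -0.082),
  (x̄ - mu_0)^T · [...] = (-1.6667)·(-0.3089) + (-0.3333)·(-0.082) = 0.5421.

Step 5 — scale by n: T² = 6 · 0.5421 = 3.2529.

T² ≈ 3.2529


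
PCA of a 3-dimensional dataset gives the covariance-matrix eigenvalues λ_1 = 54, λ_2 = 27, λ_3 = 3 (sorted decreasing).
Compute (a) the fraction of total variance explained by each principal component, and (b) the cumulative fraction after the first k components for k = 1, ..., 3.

Step 1 — total variance = trace(Sigma) = Σ λ_i = 54 + 27 + 3 = 84.

Step 2 — fraction explained by component i = λ_i / Σ λ:
  PC1: 54/84 = 0.6429
  PC2: 27/84 = 0.3214
  PC3: 3/84 = 0.0357

Step 3 — cumulative fraction after k components = (λ_1 + ... + λ_k) / Σ λ:
  k = 1: 54/84 = 0.6429
  k = 2: (54 + 27)/84 = 81/84 = 0.9643
  k = 3: (54 + 27 + 3)/84 = 84/84 = 1

Summary (fraction, with percent):

explained: PC1 0.6429 (64.29%), PC2 0.3214 (32.14%), PC3 0.0357 (3.57%);  cumulative: 0.6429, 0.9643, 1


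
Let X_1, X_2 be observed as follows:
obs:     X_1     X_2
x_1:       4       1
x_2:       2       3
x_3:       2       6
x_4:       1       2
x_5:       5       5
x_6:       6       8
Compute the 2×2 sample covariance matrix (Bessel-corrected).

Step 1 — column means:
  mean(X_1) = (4 + 2 + 2 + 1 + 5 + 6) / 6 = 20/6 = 3.3333
  mean(X_2) = (1 + 3 + 6 + 2 + 5 + 8) / 6 = 25/6 = 4.1667

Step 2 — sample covariance S[i,j] = (1/(n-1)) · Σ_k (x_{k,i} - mean_i) · (x_{k,j} - mean_j), with n-1 = 5.
  S[X_1,X_1] = ((0.6667)·(0.6667) + (-1.3333)·(-1.3333) + (-1.3333)·(-1.3333) + (-2.3333)·(-2.3333) + (1.6667)·(1.6667) + (2.6667)·(2.6667)) / 5 = 19.3333/5 = 3.8667
  S[X_1,X_2] = ((0.6667)·(-3.1667) + (-1.3333)·(-1.1667) + (-1.3333)·(1.8333) + (-2.3333)·(-2.1667) + (1.6667)·(0.8333) + (2.6667)·(3.8333)) / 5 = 13.6667/5 = 2.7333
  S[X_2,X_2] = ((-3.1667)·(-3.1667) + (-1.1667)·(-1.1667) + (1.8333)·(1.8333) + (-2.1667)·(-2.1667) + (0.8333)·(0.8333) + (3.8333)·(3.8333)) / 5 = 34.8333/5 = 6.9667

S is symmetric (S[j,i] = S[i,j]). Assembling:

S = [[3.8667, 2.7333],
 [2.7333, 6.9667]]


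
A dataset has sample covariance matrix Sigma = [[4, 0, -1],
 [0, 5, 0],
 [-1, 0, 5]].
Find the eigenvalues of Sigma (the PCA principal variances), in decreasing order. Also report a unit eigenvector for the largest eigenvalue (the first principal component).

Step 1 — characteristic polynomial p(λ) = det(λI - Sigma) = λ³ - tr·λ² + c_1·λ - det, where tr = trace, c_1 = sum of the principal 2×2 minors, det = det(Sigma):
  tr = 4 + 5 + 5 = 14,
  c_1 = (4·5 - (0)²) + (4·5 - (-1)²) + (5·5 - (0)²) = 20 + 19 + 25 = 64,
  det = 4·(5·5 - (0)²) - (0)·((0)·5 - (0)·(-1)) + (-1)·((0)·(0) - 5·(-1)) = 4·(25) - (0)·(0) + (-1)·(5) = 95.
  So p(λ) = λ³ - 14λ² + 64λ - 95.
Step 2 — look for an integer root (rational root theorem: any rational root is an integer divisor of 95). Testing λ = 5:
  p(5) = 125 - 350 + 320 - 95 = 0  ✓
  Dividing out (λ - 5): p(λ) = (λ - 5)(λ² - 9λ + 19).
Step 3 — remaining eigenvalues from the quadratic λ² - 9λ + 19 = 0:
  Δ = 9² - 4·19 = 81 - 76 = 5,  λ = (9 ± √5)/2 = (9 ± 2.2361)/2 ≈ 5.618 or 3.382.
  Sorted: λ_1 = 5.618,  λ_2 = 5,  λ_3 = 3.382  (check: sum = 14 = tr ✓).

Step 4 — unit eigenvector for λ_1 ≈ 5.618: v spans the null space of (Sigma - λ_1 I), whose rows are
  r_1 = (-1.618, 0, -1),  r_2 = (0, -0.618, 0),  r_3 = (-1, 0, -0.618).
  v is orthogonal to every row, so take v ∝ r_1 × r_2 = ((0)·(0) - (-1)·(-0.618), (-1)·(0) - (-1.618)·(0), (-1.618)·(-0.618) - (0)·(0)) ≈ (-0.618, 0, 1).
  Rescale (multiply by -1 so the first nonzero entry is positive): u = (0.618, 0, -1).
  ||u|| = √((0.618)² + (0)² + (-1)²) = √(1.382) ≈ 1.1756,  v_1 = u/||u|| ≈ (0.5257, 0, -0.8507) (||v_1|| = 1).

λ_1 = 5.618,  λ_2 = 5,  λ_3 = 3.382;  v_1 ≈ (0.5257, 0, -0.8507)


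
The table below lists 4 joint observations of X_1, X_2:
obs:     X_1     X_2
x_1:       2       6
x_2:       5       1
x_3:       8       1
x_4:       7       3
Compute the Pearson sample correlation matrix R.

Step 1 — column means:
  mean(X_1) = (2 + 5 + 8 + 7) / 4 = 22/4 = 5.5
  mean(X_2) = (6 + 1 + 1 + 3) / 4 = 11/4 = 2.75

Step 2 — sample variances and covariances s[i,j] = (1/(n-1)) · Σ_k (x_{k,i} - mean_i) · (x_{k,j} - mean_j), with n-1 = 3:
  s[X_1,X_1] = ((-3.5)·(-3.5) + (-0.5)·(-0.5) + (2.5)·(2.5) + (1.5)·(1.5)) / 3 = 21/3 = 7
  s[X_1,X_2] = ((-3.5)·(3.25) + (-0.5)·(-1.75) + (2.5)·(-1.75) + (1.5)·(0.25)) / 3 = -14.5/3 = -4.8333
  s[X_2,X_2] = ((3.25)·(3.25) + (-1.75)·(-1.75) + (-1.75)·(-1.75) + (0.25)·(0.25)) / 3 = 16.75/3 = 5.5833
  Sample standard deviations s_i = √(s[i,i]):
  s(X_1) = √(7) = 2.6458
  s(X_2) = √(5.5833) = 2.3629

Step 3 — r_{ij} = s_{ij} / (s_i · s_j):
  r[X_1,X_1] = 1 (diagonal).
  r[X_1,X_2] = -4.8333 / (2.6458 · 2.3629) = -4.8333 / 6.2517 = -0.7731
  r[X_2,X_2] = 1 (diagonal).

R is symmetric with unit diagonal. Assembling:

R = [[1, -0.7731],
 [-0.7731, 1]]


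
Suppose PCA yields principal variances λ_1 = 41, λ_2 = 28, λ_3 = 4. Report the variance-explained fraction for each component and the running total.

Step 1 — total variance = trace(Sigma) = Σ λ_i = 41 + 28 + 4 = 73.

Step 2 — fraction explained by component i = λ_i / Σ λ:
  PC1: 41/73 = 0.5616
  PC2: 28/73 = 0.3836
  PC3: 4/73 = 0.0548

Step 3 — cumulative fraction after k components = (λ_1 + ... + λ_k) / Σ λ:
  k = 1: 41/73 = 0.5616
  k = 2: (41 + 28)/73 = 69/73 = 0.9452
  k = 3: (41 + 28 + 4)/73 = 73/73 = 1

Summary (fraction, with percent):

explained: PC1 0.5616 (56.16%), PC2 0.3836 (38.36%), PC3 0.0548 (5.48%);  cumulative: 0.5616, 0.9452, 1


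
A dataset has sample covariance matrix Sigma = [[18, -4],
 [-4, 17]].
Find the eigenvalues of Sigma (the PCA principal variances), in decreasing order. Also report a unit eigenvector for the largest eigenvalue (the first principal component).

Step 1 — characteristic polynomial of 2×2 Sigma:
  det(Sigma - λI) = λ² - trace · λ + det = 0.
  trace = 18 + 17 = 35, det = 18·17 - (-4)² = 290.
Step 2 — discriminant:
  Δ = trace² - 4·det = 1225 - 1160 = 65.
Step 3 — eigenvalues:
  λ = (trace ± √Δ)/2 = (35 ± 8.0623)/2,
  λ_1 = 21.5311,  λ_2 = 13.4689.

Step 4 — unit eigenvector for λ_1: solve (Sigma - λ_1 I)v = 0. First row:
  (18 - 21.5311)·v_x + (-4)·v_y = 0, i.e. (-3.5311)·v_x + (-4)·v_y = 0,
  so v ∝ (b, λ_1 - a) = (-4, 3.5311); multiply by -1 so the first entry is positive: u = (4, -3.5311).
  ||u|| = √((4)² + (-3.5311)²) = √(28.4689) ≈ 5.3356,
  v_1 = u/||u|| ≈ (0.7497, -0.6618) (||v_1|| = 1).

λ_1 = 21.5311,  λ_2 = 13.4689;  v_1 ≈ (0.7497, -0.6618)


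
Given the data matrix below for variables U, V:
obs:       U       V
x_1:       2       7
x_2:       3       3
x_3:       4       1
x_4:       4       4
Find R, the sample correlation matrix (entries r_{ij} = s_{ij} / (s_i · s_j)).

Step 1 — column means:
  mean(U) = (2 + 3 + 4 + 4) / 4 = 13/4 = 3.25
  mean(V) = (7 + 3 + 1 + 4) / 4 = 15/4 = 3.75

Step 2 — sample variances and covariances s[i,j] = (1/(n-1)) · Σ_k (x_{k,i} - mean_i) · (x_{k,j} - mean_j), with n-1 = 3:
  s[U,U] = ((-1.25)·(-1.25) + (-0.25)·(-0.25) + (0.75)·(0.75) + (0.75)·(0.75)) / 3 = 2.75/3 = 0.9167
  s[U,V] = ((-1.25)·(3.25) + (-0.25)·(-0.75) + (0.75)·(-2.75) + (0.75)·(0.25)) / 3 = -5.75/3 = -1.9167
  s[V,V] = ((3.25)·(3.25) + (-0.75)·(-0.75) + (-2.75)·(-2.75) + (0.25)·(0.25)) / 3 = 18.75/3 = 6.25
  Sample standard deviations s_i = √(s[i,i]):
  s(U) = √(0.9167) = 0.9574
  s(V) = √(6.25) = 2.5

Step 3 — r_{ij} = s_{ij} / (s_i · s_j):
  r[U,U] = 1 (diagonal).
  r[U,V] = -1.9167 / (0.9574 · 2.5) = -1.9167 / 2.3936 = -0.8008
  r[V,V] = 1 (diagonal).

R is symmetric with unit diagonal. Assembling:

R = [[1, -0.8008],
 [-0.8008, 1]]


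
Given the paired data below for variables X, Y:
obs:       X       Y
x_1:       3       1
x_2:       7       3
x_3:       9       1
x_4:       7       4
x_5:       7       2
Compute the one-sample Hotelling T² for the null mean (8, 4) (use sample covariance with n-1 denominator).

Step 1 — sample mean vector:
  mean(X) = (3 + 7 + 9 + 7 + 7) / 5 = 33/5 = 6.6
  mean(Y) = (1 + 3 + 1 + 4 + 2) / 5 = 11/5 = 2.2
  x̄ = (6.6, 2.2),  deviation x̄ - mu_0 = (6.6, 2.2) - (8, 4) = (-1.4, -1.8).

Step 2 — sample covariance matrix, S[i,j] = (1/(n-1)) · Σ_k (x_{k,i} - mean_i) · (x_{k,j} - mean_j), divisor n-1 = 4:
  S[X,X] = ((-3.6)·(-3.6) + (0.4)·(0.4) + (2.4)·(2.4) + (0.4)·(0.4) + (0.4)·(0.4)) / 4 = 19.2/4 = 4.8
  S[X,Y] = ((-3.6)·(-1.2) + (0.4)·(0.8) + (2.4)·(-1.2) + (0.4)·(1.8) + (0.4)·(-0.2)) / 4 = 2.4/4 = 0.6
  S[Y,Y] = ((-1.2)·(-1.2) + (0.8)·(0.8) + (-1.2)·(-1.2) + (1.8)·(1.8) + (-0.2)·(-0.2)) / 4 = 6.8/4 = 1.7
  S = [[4.8, 0.6],
 [0.6, 1.7]].

Step 3 — invert S. det(S) = 4.8·1.7 - (0.6)² = 7.8.
  S^{-1} = (1/det) · [[d, -b], [-b, a]] = [[0.2179, -0.0769],
 [-0.0769, 0.6154]].

Step 4 — quadratic form (x̄ - mu_0)^T · S^{-1} · (x̄ - mu_0):
  S^{-1} · (x̄ - mu_0) = (-0.1667, -1),
  (x̄ - mu_0)^T · [...] = (-1.4)·(-0.1667) + (-1.8)·(-1) = 2.0333.

Step 5 — scale by n: T² = 5 · 2.0333 = 10.1667.

T² ≈ 10.1667


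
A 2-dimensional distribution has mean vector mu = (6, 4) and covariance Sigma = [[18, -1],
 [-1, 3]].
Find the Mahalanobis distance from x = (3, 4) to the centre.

Step 1 — centre the observation: (x - mu) = (-3, 0).

Step 2 — invert Sigma. det(Sigma) = 18·3 - (-1)² = 53.
  Sigma^{-1} = (1/det) · [[d, -b], [-b, a]] = [[0.0566, 0.0189],
 [0.0189, 0.3396]].

Step 3 — form the quadratic (x - mu)^T · Sigma^{-1} · (x - mu):
  Sigma^{-1} · (x - mu) = (-0.1698, -0.0566).
  (x - mu)^T · [Sigma^{-1} · (x - mu)] = (-3)·(-0.1698) + (0)·(-0.0566) = 0.5094.

Step 4 — take square root: d = √(0.5094) ≈ 0.7137.

d(x, mu) = √(0.5094) ≈ 0.7137


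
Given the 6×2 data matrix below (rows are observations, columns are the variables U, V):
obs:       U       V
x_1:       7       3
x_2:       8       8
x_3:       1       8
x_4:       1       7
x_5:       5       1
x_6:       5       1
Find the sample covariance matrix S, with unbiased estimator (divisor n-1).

Step 1 — column means:
  mean(U) = (7 + 8 + 1 + 1 + 5 + 5) / 6 = 27/6 = 4.5
  mean(V) = (3 + 8 + 8 + 7 + 1 + 1) / 6 = 28/6 = 4.6667

Step 2 — sample covariance S[i,j] = (1/(n-1)) · Σ_k (x_{k,i} - mean_i) · (x_{k,j} - mean_j), with n-1 = 5.
  S[U,U] = ((2.5)·(2.5) + (3.5)·(3.5) + (-3.5)·(-3.5) + (-3.5)·(-3.5) + (0.5)·(0.5) + (0.5)·(0.5)) / 5 = 43.5/5 = 8.7
  S[U,V] = ((2.5)·(-1.6667) + (3.5)·(3.3333) + (-3.5)·(3.3333) + (-3.5)·(2.3333) + (0.5)·(-3.6667) + (0.5)·(-3.6667)) / 5 = -16/5 = -3.2
  S[V,V] = ((-1.6667)·(-1.6667) + (3.3333)·(3.3333) + (3.3333)·(3.3333) + (2.3333)·(2.3333) + (-3.6667)·(-3.6667) + (-3.6667)·(-3.6667)) / 5 = 57.3333/5 = 11.4667

S is symmetric (S[j,i] = S[i,j]). Assembling:

S = [[8.7, -3.2],
 [-3.2, 11.4667]]


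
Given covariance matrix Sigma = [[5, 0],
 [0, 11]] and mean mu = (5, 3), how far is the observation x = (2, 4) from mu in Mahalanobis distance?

Step 1 — centre the observation: (x - mu) = (-3, 1).

Step 2 — invert Sigma. det(Sigma) = 5·11 - (0)² = 55.
  Sigma^{-1} = (1/det) · [[d, -b], [-b, a]] = [[0.2, 0],
 [0, 0.0909]].

Step 3 — form the quadratic (x - mu)^T · Sigma^{-1} · (x - mu):
  Sigma^{-1} · (x - mu) = (-0.6, 0.0909).
  (x - mu)^T · [Sigma^{-1} · (x - mu)] = (-3)·(-0.6) + (1)·(0.0909) = 1.8909.

Step 4 — take square root: d = √(1.8909) ≈ 1.3751.

d(x, mu) = √(1.8909) ≈ 1.3751


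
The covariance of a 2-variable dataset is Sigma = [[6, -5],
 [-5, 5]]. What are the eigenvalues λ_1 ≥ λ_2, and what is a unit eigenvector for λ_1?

Step 1 — characteristic polynomial of 2×2 Sigma:
  det(Sigma - λI) = λ² - trace · λ + det = 0.
  trace = 6 + 5 = 11, det = 6·5 - (-5)² = 5.
Step 2 — discriminant:
  Δ = trace² - 4·det = 121 - 20 = 101.
Step 3 — eigenvalues:
  λ = (trace ± √Δ)/2 = (11 ± 10.0499)/2,
  λ_1 = 10.5249,  λ_2 = 0.4751.

Step 4 — unit eigenvector for λ_1: solve (Sigma - λ_1 I)v = 0. First row:
  (6 - 10.5249)·v_x + (-5)·v_y = 0, i.e. (-4.5249)·v_x + (-5)·v_y = 0,
  so v ∝ (b, λ_1 - a) = (-5, 4.5249); multiply by -1 so the first entry is positive: u = (5, -4.5249).
  ||u|| = √((5)² + (-4.5249)²) = √(45.4751) ≈ 6.7435,
  v_1 = u/||u|| ≈ (0.7415, -0.671) (||v_1|| = 1).

λ_1 = 10.5249,  λ_2 = 0.4751;  v_1 ≈ (0.7415, -0.671)


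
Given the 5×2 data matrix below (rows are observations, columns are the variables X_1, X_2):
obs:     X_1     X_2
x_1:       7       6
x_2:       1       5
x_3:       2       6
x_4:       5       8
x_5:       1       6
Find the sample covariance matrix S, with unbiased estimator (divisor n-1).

Step 1 — column means:
  mean(X_1) = (7 + 1 + 2 + 5 + 1) / 5 = 16/5 = 3.2
  mean(X_2) = (6 + 5 + 6 + 8 + 6) / 5 = 31/5 = 6.2

Step 2 — sample covariance S[i,j] = (1/(n-1)) · Σ_k (x_{k,i} - mean_i) · (x_{k,j} - mean_j), with n-1 = 4.
  S[X_1,X_1] = ((3.8)·(3.8) + (-2.2)·(-2.2) + (-1.2)·(-1.2) + (1.8)·(1.8) + (-2.2)·(-2.2)) / 4 = 28.8/4 = 7.2
  S[X_1,X_2] = ((3.8)·(-0.2) + (-2.2)·(-1.2) + (-1.2)·(-0.2) + (1.8)·(1.8) + (-2.2)·(-0.2)) / 4 = 5.8/4 = 1.45
  S[X_2,X_2] = ((-0.2)·(-0.2) + (-1.2)·(-1.2) + (-0.2)·(-0.2) + (1.8)·(1.8) + (-0.2)·(-0.2)) / 4 = 4.8/4 = 1.2

S is symmetric (S[j,i] = S[i,j]). Assembling:

S = [[7.2, 1.45],
 [1.45, 1.2]]


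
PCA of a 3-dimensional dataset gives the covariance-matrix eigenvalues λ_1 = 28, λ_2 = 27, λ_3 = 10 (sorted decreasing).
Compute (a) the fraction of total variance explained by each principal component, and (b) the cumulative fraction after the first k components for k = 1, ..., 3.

Step 1 — total variance = trace(Sigma) = Σ λ_i = 28 + 27 + 10 = 65.

Step 2 — fraction explained by component i = λ_i / Σ λ:
  PC1: 28/65 = 0.4308
  PC2: 27/65 = 0.4154
  PC3: 10/65 = 0.1538

Step 3 — cumulative fraction after k components = (λ_1 + ... + λ_k) / Σ λ:
  k = 1: 28/65 = 0.4308
  k = 2: (28 + 27)/65 = 55/65 = 0.8462
  k = 3: (28 + 27 + 10)/65 = 65/65 = 1

Summary (fraction, with percent):

explained: PC1 0.4308 (43.08%), PC2 0.4154 (41.54%), PC3 0.1538 (15.38%);  cumulative: 0.4308, 0.8462, 1


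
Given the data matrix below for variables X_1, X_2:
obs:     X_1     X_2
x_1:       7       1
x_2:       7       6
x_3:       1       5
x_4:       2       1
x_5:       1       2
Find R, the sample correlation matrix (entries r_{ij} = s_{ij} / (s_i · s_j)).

Step 1 — column means:
  mean(X_1) = (7 + 7 + 1 + 2 + 1) / 5 = 18/5 = 3.6
  mean(X_2) = (1 + 6 + 5 + 1 + 2) / 5 = 15/5 = 3

Step 2 — sample variances and covariances s[i,j] = (1/(n-1)) · Σ_k (x_{k,i} - mean_i) · (x_{k,j} - mean_j), with n-1 = 4:
  s[X_1,X_1] = ((3.4)·(3.4) + (3.4)·(3.4) + (-2.6)·(-2.6) + (-1.6)·(-1.6) + (-2.6)·(-2.6)) / 4 = 39.2/4 = 9.8
  s[X_1,X_2] = ((3.4)·(-2) + (3.4)·(3) + (-2.6)·(2) + (-1.6)·(-2) + (-2.6)·(-1)) / 4 = 4/4 = 1
  s[X_2,X_2] = ((-2)·(-2) + (3)·(3) + (2)·(2) + (-2)·(-2) + (-1)·(-1)) / 4 = 22/4 = 5.5
  Sample standard deviations s_i = √(s[i,i]):
  s(X_1) = √(9.8) = 3.1305
  s(X_2) = √(5.5) = 2.3452

Step 3 — r_{ij} = s_{ij} / (s_i · s_j):
  r[X_1,X_1] = 1 (diagonal).
  r[X_1,X_2] = 1 / (3.1305 · 2.3452) = 1 / 7.3417 = 0.1362
  r[X_2,X_2] = 1 (diagonal).

R is symmetric with unit diagonal. Assembling:

R = [[1, 0.1362],
 [0.1362, 1]]


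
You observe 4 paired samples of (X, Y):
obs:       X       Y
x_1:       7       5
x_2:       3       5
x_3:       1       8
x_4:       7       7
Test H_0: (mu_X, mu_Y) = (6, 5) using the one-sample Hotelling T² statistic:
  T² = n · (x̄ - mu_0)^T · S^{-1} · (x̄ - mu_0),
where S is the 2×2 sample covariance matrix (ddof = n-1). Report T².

Step 1 — sample mean vector:
  mean(X) = (7 + 3 + 1 + 7) / 4 = 18/4 = 4.5
  mean(Y) = (5 + 5 + 8 + 7) / 4 = 25/4 = 6.25
  x̄ = (4.5, 6.25),  deviation x̄ - mu_0 = (4.5, 6.25) - (6, 5) = (-1.5, 1.25).

Step 2 — sample covariance matrix, S[i,j] = (1/(n-1)) · Σ_k (x_{k,i} - mean_i) · (x_{k,j} - mean_j), divisor n-1 = 3:
  S[X,X] = ((2.5)·(2.5) + (-1.5)·(-1.5) + (-3.5)·(-3.5) + (2.5)·(2.5)) / 3 = 27/3 = 9
  S[X,Y] = ((2.5)·(-1.25) + (-1.5)·(-1.25) + (-3.5)·(1.75) + (2.5)·(0.75)) / 3 = -5.5/3 = -1.8333
  S[Y,Y] = ((-1.25)·(-1.25) + (-1.25)·(-1.25) + (1.75)·(1.75) + (0.75)·(0.75)) / 3 = 6.75/3 = 2.25
  S = [[9, -1.8333],
 [-1.8333, 2.25]].

Step 3 — invert S. det(S) = 9·2.25 - (-1.8333)² = 16.8889.
  S^{-1} = (1/det) · [[d, -b], [-b, a]] = [[0.1332, 0.1086],
 [0.1086, 0.5329]].

Step 4 — quadratic form (x̄ - mu_0)^T · S^{-1} · (x̄ - mu_0):
  S^{-1} · (x̄ - mu_0) = (-0.0641, 0.5033),
  (x̄ - mu_0)^T · [...] = (-1.5)·(-0.0641) + (1.25)·(0.5033) = 0.7253.

Step 5 — scale by n: T² = 4 · 0.7253 = 2.9013.

T² ≈ 2.9013


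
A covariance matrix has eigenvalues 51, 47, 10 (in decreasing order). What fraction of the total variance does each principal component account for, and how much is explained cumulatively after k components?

Step 1 — total variance = trace(Sigma) = Σ λ_i = 51 + 47 + 10 = 108.

Step 2 — fraction explained by component i = λ_i / Σ λ:
  PC1: 51/108 = 0.4722
  PC2: 47/108 = 0.4352
  PC3: 10/108 = 0.0926

Step 3 — cumulative fraction after k components = (λ_1 + ... + λ_k) / Σ λ:
  k = 1: 51/108 = 0.4722
  k = 2: (51 + 47)/108 = 98/108 = 0.9074
  k = 3: (51 + 47 + 10)/108 = 108/108 = 1

Summary (fraction, with percent):

explained: PC1 0.4722 (47.22%), PC2 0.4352 (43.52%), PC3 0.0926 (9.26%);  cumulative: 0.4722, 0.9074, 1


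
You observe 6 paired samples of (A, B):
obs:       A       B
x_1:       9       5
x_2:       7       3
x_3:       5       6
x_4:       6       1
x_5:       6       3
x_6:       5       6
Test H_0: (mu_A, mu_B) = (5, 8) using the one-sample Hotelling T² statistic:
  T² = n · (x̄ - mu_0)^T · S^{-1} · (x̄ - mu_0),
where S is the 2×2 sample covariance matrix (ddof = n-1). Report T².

Step 1 — sample mean vector:
  mean(A) = (9 + 7 + 5 + 6 + 6 + 5) / 6 = 38/6 = 6.3333
  mean(B) = (5 + 3 + 6 + 1 + 3 + 6) / 6 = 24/6 = 4
  x̄ = (6.3333, 4),  deviation x̄ - mu_0 = (6.3333, 4) - (5, 8) = (1.3333, -4).

Step 2 — sample covariance matrix, S[i,j] = (1/(n-1)) · Σ_k (x_{k,i} - mean_i) · (x_{k,j} - mean_j), divisor n-1 = 5:
  S[A,A] = ((2.6667)·(2.6667) + (0.6667)·(0.6667) + (-1.3333)·(-1.3333) + (-0.3333)·(-0.3333) + (-0.3333)·(-0.3333) + (-1.3333)·(-1.3333)) / 5 = 11.3333/5 = 2.2667
  S[A,B] = ((2.6667)·(1) + (0.6667)·(-1) + (-1.3333)·(2) + (-0.3333)·(-3) + (-0.3333)·(-1) + (-1.3333)·(2)) / 5 = -2/5 = -0.4
  S[B,B] = ((1)·(1) + (-1)·(-1) + (2)·(2) + (-3)·(-3) + (-1)·(-1) + (2)·(2)) / 5 = 20/5 = 4
  S = [[2.2667, -0.4],
 [-0.4, 4]].

Step 3 — invert S. det(S) = 2.2667·4 - (-0.4)² = 8.9067.
  S^{-1} = (1/det) · [[d, -b], [-b, a]] = [[0.4491, 0.0449],
 [0.0449, 0.2545]].

Step 4 — quadratic form (x̄ - mu_0)^T · S^{-1} · (x̄ - mu_0):
  S^{-1} · (x̄ - mu_0) = (0.4192, -0.9581),
  (x̄ - mu_0)^T · [...] = (1.3333)·(0.4192) + (-4)·(-0.9581) = 4.3912.

Step 5 — scale by n: T² = 6 · 4.3912 = 26.3473.

T² ≈ 26.3473


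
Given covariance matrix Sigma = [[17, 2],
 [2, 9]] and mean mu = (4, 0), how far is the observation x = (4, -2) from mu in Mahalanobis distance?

Step 1 — centre the observation: (x - mu) = (0, -2).

Step 2 — invert Sigma. det(Sigma) = 17·9 - (2)² = 149.
  Sigma^{-1} = (1/det) · [[d, -b], [-b, a]] = [[0.0604, -0.0134],
 [-0.0134, 0.1141]].

Step 3 — form the quadratic (x - mu)^T · Sigma^{-1} · (x - mu):
  Sigma^{-1} · (x - mu) = (0.0268, -0.2282).
  (x - mu)^T · [Sigma^{-1} · (x - mu)] = (0)·(0.0268) + (-2)·(-0.2282) = 0.4564.

Step 4 — take square root: d = √(0.4564) ≈ 0.6756.

d(x, mu) = √(0.4564) ≈ 0.6756


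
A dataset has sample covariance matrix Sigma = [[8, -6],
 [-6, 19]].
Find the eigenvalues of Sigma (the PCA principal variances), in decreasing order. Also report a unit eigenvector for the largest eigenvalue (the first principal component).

Step 1 — characteristic polynomial of 2×2 Sigma:
  det(Sigma - λI) = λ² - trace · λ + det = 0.
  trace = 8 + 19 = 27, det = 8·19 - (-6)² = 116.
Step 2 — discriminant:
  Δ = trace² - 4·det = 729 - 464 = 265.
Step 3 — eigenvalues:
  λ = (trace ± √Δ)/2 = (27 ± 16.2788)/2,
  λ_1 = 21.6394,  λ_2 = 5.3606.

Step 4 — unit eigenvector for λ_1: solve (Sigma - λ_1 I)v = 0. First row:
  (8 - 21.6394)·v_x + (-6)·v_y = 0, i.e. (-13.6394)·v_x + (-6)·v_y = 0,
  so v ∝ (b, λ_1 - a) = (-6, 13.6394); multiply by -1 so the first entry is positive: u = (6, -13.6394).
  ||u|| = √((6)² + (-13.6394)²) = √(222.0335) ≈ 14.9008,
  v_1 = u/||u|| ≈ (0.4027, -0.9153) (||v_1|| = 1).

λ_1 = 21.6394,  λ_2 = 5.3606;  v_1 ≈ (0.4027, -0.9153)


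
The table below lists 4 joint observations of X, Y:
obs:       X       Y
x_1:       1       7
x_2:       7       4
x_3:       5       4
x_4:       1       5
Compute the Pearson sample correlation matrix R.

Step 1 — column means:
  mean(X) = (1 + 7 + 5 + 1) / 4 = 14/4 = 3.5
  mean(Y) = (7 + 4 + 4 + 5) / 4 = 20/4 = 5

Step 2 — sample variances and covariances s[i,j] = (1/(n-1)) · Σ_k (x_{k,i} - mean_i) · (x_{k,j} - mean_j), with n-1 = 3:
  s[X,X] = ((-2.5)·(-2.5) + (3.5)·(3.5) + (1.5)·(1.5) + (-2.5)·(-2.5)) / 3 = 27/3 = 9
  s[X,Y] = ((-2.5)·(2) + (3.5)·(-1) + (1.5)·(-1) + (-2.5)·(0)) / 3 = -10/3 = -3.3333
  s[Y,Y] = ((2)·(2) + (-1)·(-1) + (-1)·(-1) + (0)·(0)) / 3 = 6/3 = 2
  Sample standard deviations s_i = √(s[i,i]):
  s(X) = √(9) = 3
  s(Y) = √(2) = 1.4142

Step 3 — r_{ij} = s_{ij} / (s_i · s_j):
  r[X,X] = 1 (diagonal).
  r[X,Y] = -3.3333 / (3 · 1.4142) = -3.3333 / 4.2426 = -0.7857
  r[Y,Y] = 1 (diagonal).

R is symmetric with unit diagonal. Assembling:

R = [[1, -0.7857],
 [-0.7857, 1]]


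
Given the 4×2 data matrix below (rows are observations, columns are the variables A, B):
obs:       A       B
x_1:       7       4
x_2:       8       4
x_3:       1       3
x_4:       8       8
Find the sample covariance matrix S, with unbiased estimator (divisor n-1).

Step 1 — column means:
  mean(A) = (7 + 8 + 1 + 8) / 4 = 24/4 = 6
  mean(B) = (4 + 4 + 3 + 8) / 4 = 19/4 = 4.75

Step 2 — sample covariance S[i,j] = (1/(n-1)) · Σ_k (x_{k,i} - mean_i) · (x_{k,j} - mean_j), with n-1 = 3.
  S[A,A] = ((1)·(1) + (2)·(2) + (-5)·(-5) + (2)·(2)) / 3 = 34/3 = 11.3333
  S[A,B] = ((1)·(-0.75) + (2)·(-0.75) + (-5)·(-1.75) + (2)·(3.25)) / 3 = 13/3 = 4.3333
  S[B,B] = ((-0.75)·(-0.75) + (-0.75)·(-0.75) + (-1.75)·(-1.75) + (3.25)·(3.25)) / 3 = 14.75/3 = 4.9167

S is symmetric (S[j,i] = S[i,j]). Assembling:

S = [[11.3333, 4.3333],
 [4.3333, 4.9167]]


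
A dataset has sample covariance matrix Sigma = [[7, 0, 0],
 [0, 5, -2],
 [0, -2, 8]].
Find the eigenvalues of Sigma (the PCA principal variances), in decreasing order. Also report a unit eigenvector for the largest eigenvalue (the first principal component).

Step 1 — characteristic polynomial p(λ) = det(λI - Sigma) = λ³ - tr·λ² + c_1·λ - det, where tr = trace, c_1 = sum of the principal 2×2 minors, det = det(Sigma):
  tr = 7 + 5 + 8 = 20,
  c_1 = (7·5 - (0)²) + (7·8 - (0)²) + (5·8 - (-2)²) = 35 + 56 + 36 = 127,
  det = 7·(5·8 - (-2)²) - (0)·((0)·8 - (-2)·(0)) + (0)·((0)·(-2) - 5·(0)) = 7·(36) - (0)·(0) + (0)·(0) = 252.
  So p(λ) = λ³ - 20λ² + 127λ - 252.
Step 2 — look for an integer root (rational root theorem: any rational root is an integer divisor of 252). Testing λ = 4:
  p(4) = 64 - 320 + 508 - 252 = 0  ✓
  Dividing out (λ - 4): p(λ) = (λ - 4)(λ² - 16λ + 63).
Step 3 — remaining eigenvalues from the quadratic λ² - 16λ + 63 = 0:
  Δ = 16² - 4·63 = 256 - 252 = 4,  λ = (16 ± √4)/2 = (16 ± 2)/2 = 9 or 7.
  Sorted: λ_1 = 9,  λ_2 = 7,  λ_3 = 4  (check: sum = 20 = tr ✓).

Step 4 — unit eigenvector for λ_1 = 9: v spans the null space of (Sigma - λ_1 I), whose rows are
  r_1 = (-2, 0, 0),  r_2 = (0, -4, -2),  r_3 = (0, -2, -1).
  v is orthogonal to every row, so take v ∝ r_1 × r_2 = ((0)·(-2) - (0)·(-4), (0)·(0) - (-2)·(-2), (-2)·(-4) - (0)·(0)) = (0, -4, 8).
  Rescale (divide by 4; multiply by -1 so the first nonzero entry is positive): u = (0, 1, -2).
  ||u|| = √((0)² + (1)² + (-2)²) = √(5) ≈ 2.2361,  v_1 = u/||u|| ≈ (0, 0.4472, -0.8944) (||v_1|| = 1).

λ_1 = 9,  λ_2 = 7,  λ_3 = 4;  v_1 ≈ (0, 0.4472, -0.8944)


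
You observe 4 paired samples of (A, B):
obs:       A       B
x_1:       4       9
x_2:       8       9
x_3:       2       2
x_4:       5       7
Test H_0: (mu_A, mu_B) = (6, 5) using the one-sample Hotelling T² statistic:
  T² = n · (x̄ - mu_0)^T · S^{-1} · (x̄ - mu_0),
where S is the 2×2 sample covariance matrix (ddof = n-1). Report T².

Step 1 — sample mean vector:
  mean(A) = (4 + 8 + 2 + 5) / 4 = 19/4 = 4.75
  mean(B) = (9 + 9 + 2 + 7) / 4 = 27/4 = 6.75
  x̄ = (4.75, 6.75),  deviation x̄ - mu_0 = (4.75, 6.75) - (6, 5) = (-1.25, 1.75).

Step 2 — sample covariance matrix, S[i,j] = (1/(n-1)) · Σ_k (x_{k,i} - mean_i) · (x_{k,j} - mean_j), divisor n-1 = 3:
  S[A,A] = ((-0.75)·(-0.75) + (3.25)·(3.25) + (-2.75)·(-2.75) + (0.25)·(0.25)) / 3 = 18.75/3 = 6.25
  S[A,B] = ((-0.75)·(2.25) + (3.25)·(2.25) + (-2.75)·(-4.75) + (0.25)·(0.25)) / 3 = 18.75/3 = 6.25
  S[B,B] = ((2.25)·(2.25) + (2.25)·(2.25) + (-4.75)·(-4.75) + (0.25)·(0.25)) / 3 = 32.75/3 = 10.9167
  S = [[6.25, 6.25],
 [6.25, 10.9167]].

Step 3 — invert S. det(S) = 6.25·10.9167 - (6.25)² = 29.1667.
  S^{-1} = (1/det) · [[d, -b], [-b, a]] = [[0.3743, -0.2143],
 [-0.2143, 0.2143]].

Step 4 — quadratic form (x̄ - mu_0)^T · S^{-1} · (x̄ - mu_0):
  S^{-1} · (x̄ - mu_0) = (-0.8429, 0.6429),
  (x̄ - mu_0)^T · [...] = (-1.25)·(-0.8429) + (1.75)·(0.6429) = 2.1786.

Step 5 — scale by n: T² = 4 · 2.1786 = 8.7143.

T² ≈ 8.7143


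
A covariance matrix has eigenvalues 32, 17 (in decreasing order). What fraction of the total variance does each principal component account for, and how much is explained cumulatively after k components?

Step 1 — total variance = trace(Sigma) = Σ λ_i = 32 + 17 = 49.

Step 2 — fraction explained by component i = λ_i / Σ λ:
  PC1: 32/49 = 0.6531
  PC2: 17/49 = 0.3469

Step 3 — cumulative fraction after k components = (λ_1 + ... + λ_k) / Σ λ:
  k = 1: 32/49 = 0.6531
  k = 2: (32 + 17)/49 = 49/49 = 1

Summary (fraction, with percent):

explained: PC1 0.6531 (65.31%), PC2 0.3469 (34.69%);  cumulative: 0.6531, 1


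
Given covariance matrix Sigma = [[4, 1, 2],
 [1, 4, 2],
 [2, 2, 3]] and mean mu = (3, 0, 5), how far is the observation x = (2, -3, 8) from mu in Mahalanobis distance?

Step 1 — centre the observation: (x - mu) = (-1, -3, 3).

Step 2 — invert Sigma (cofactor / det for 3×3, or solve directly):
  Sigma^{-1} = [[0.381, 0.0476, -0.2857],
 [0.0476, 0.381, -0.2857],
 [-0.2857, -0.2857, 0.7143]].

Step 3 — form the quadratic (x - mu)^T · Sigma^{-1} · (x - mu):
  Sigma^{-1} · (x - mu) = (-1.381, -2.0476, 3.2857).
  (x - mu)^T · [Sigma^{-1} · (x - mu)] = (-1)·(-1.381) + (-3)·(-2.0476) + (3)·(3.2857) = 17.381.

Step 4 — take square root: d = √(17.381) ≈ 4.169.

d(x, mu) = √(17.381) ≈ 4.169


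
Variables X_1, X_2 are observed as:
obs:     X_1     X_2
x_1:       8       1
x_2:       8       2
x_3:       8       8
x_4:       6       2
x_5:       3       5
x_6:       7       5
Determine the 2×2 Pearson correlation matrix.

Step 1 — column means:
  mean(X_1) = (8 + 8 + 8 + 6 + 3 + 7) / 6 = 40/6 = 6.6667
  mean(X_2) = (1 + 2 + 8 + 2 + 5 + 5) / 6 = 23/6 = 3.8333

Step 2 — sample variances and covariances s[i,j] = (1/(n-1)) · Σ_k (x_{k,i} - mean_i) · (x_{k,j} - mean_j), with n-1 = 5:
  s[X_1,X_1] = ((1.3333)·(1.3333) + (1.3333)·(1.3333) + (1.3333)·(1.3333) + (-0.6667)·(-0.6667) + (-3.6667)·(-3.6667) + (0.3333)·(0.3333)) / 5 = 19.3333/5 = 3.8667
  s[X_1,X_2] = ((1.3333)·(-2.8333) + (1.3333)·(-1.8333) + (1.3333)·(4.1667) + (-0.6667)·(-1.8333) + (-3.6667)·(1.1667) + (0.3333)·(1.1667)) / 5 = -3.3333/5 = -0.6667
  s[X_2,X_2] = ((-2.8333)·(-2.8333) + (-1.8333)·(-1.8333) + (4.1667)·(4.1667) + (-1.8333)·(-1.8333) + (1.1667)·(1.1667) + (1.1667)·(1.1667)) / 5 = 34.8333/5 = 6.9667
  Sample standard deviations s_i = √(s[i,i]):
  s(X_1) = √(3.8667) = 1.9664
  s(X_2) = √(6.9667) = 2.6394

Step 3 — r_{ij} = s_{ij} / (s_i · s_j):
  r[X_1,X_1] = 1 (diagonal).
  r[X_1,X_2] = -0.6667 / (1.9664 · 2.6394) = -0.6667 / 5.1902 = -0.1284
  r[X_2,X_2] = 1 (diagonal).

R is symmetric with unit diagonal. Assembling:

R = [[1, -0.1284],
 [-0.1284, 1]]


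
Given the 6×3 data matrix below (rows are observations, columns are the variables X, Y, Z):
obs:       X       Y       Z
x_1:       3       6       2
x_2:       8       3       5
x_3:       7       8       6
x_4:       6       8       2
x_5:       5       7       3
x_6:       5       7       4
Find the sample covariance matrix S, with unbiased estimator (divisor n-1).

Step 1 — column means:
  mean(X) = (3 + 8 + 7 + 6 + 5 + 5) / 6 = 34/6 = 5.6667
  mean(Y) = (6 + 3 + 8 + 8 + 7 + 7) / 6 = 39/6 = 6.5
  mean(Z) = (2 + 5 + 6 + 2 + 3 + 4) / 6 = 22/6 = 3.6667

Step 2 — sample covariance S[i,j] = (1/(n-1)) · Σ_k (x_{k,i} - mean_i) · (x_{k,j} - mean_j), with n-1 = 5.
  S[X,X] = ((-2.6667)·(-2.6667) + (2.3333)·(2.3333) + (1.3333)·(1.3333) + (0.3333)·(0.3333) + (-0.6667)·(-0.6667) + (-0.6667)·(-0.6667)) / 5 = 15.3333/5 = 3.0667
  S[X,Y] = ((-2.6667)·(-0.5) + (2.3333)·(-3.5) + (1.3333)·(1.5) + (0.3333)·(1.5) + (-0.6667)·(0.5) + (-0.6667)·(0.5)) / 5 = -5/5 = -1
  S[X,Z] = ((-2.6667)·(-1.6667) + (2.3333)·(1.3333) + (1.3333)·(2.3333) + (0.3333)·(-1.6667) + (-0.6667)·(-0.6667) + (-0.6667)·(0.3333)) / 5 = 10.3333/5 = 2.0667
  S[Y,Y] = ((-0.5)·(-0.5) + (-3.5)·(-3.5) + (1.5)·(1.5) + (1.5)·(1.5) + (0.5)·(0.5) + (0.5)·(0.5)) / 5 = 17.5/5 = 3.5
  S[Y,Z] = ((-0.5)·(-1.6667) + (-3.5)·(1.3333) + (1.5)·(2.3333) + (1.5)·(-1.6667) + (0.5)·(-0.6667) + (0.5)·(0.3333)) / 5 = -3/5 = -0.6
  S[Z,Z] = ((-1.6667)·(-1.6667) + (1.3333)·(1.3333) + (2.3333)·(2.3333) + (-1.6667)·(-1.6667) + (-0.6667)·(-0.6667) + (0.3333)·(0.3333)) / 5 = 13.3333/5 = 2.6667

S is symmetric (S[j,i] = S[i,j]). Assembling:

S = [[3.0667, -1, 2.0667],
 [-1, 3.5, -0.6],
 [2.0667, -0.6, 2.6667]]


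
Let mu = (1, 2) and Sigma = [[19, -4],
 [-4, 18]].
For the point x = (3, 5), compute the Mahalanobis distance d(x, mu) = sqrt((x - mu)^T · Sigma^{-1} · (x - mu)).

Step 1 — centre the observation: (x - mu) = (2, 3).

Step 2 — invert Sigma. det(Sigma) = 19·18 - (-4)² = 326.
  Sigma^{-1} = (1/det) · [[d, -b], [-b, a]] = [[0.0552, 0.0123],
 [0.0123, 0.0583]].

Step 3 — form the quadratic (x - mu)^T · Sigma^{-1} · (x - mu):
  Sigma^{-1} · (x - mu) = (0.1472, 0.1994).
  (x - mu)^T · [Sigma^{-1} · (x - mu)] = (2)·(0.1472) + (3)·(0.1994) = 0.8926.

Step 4 — take square root: d = √(0.8926) ≈ 0.9448.

d(x, mu) = √(0.8926) ≈ 0.9448


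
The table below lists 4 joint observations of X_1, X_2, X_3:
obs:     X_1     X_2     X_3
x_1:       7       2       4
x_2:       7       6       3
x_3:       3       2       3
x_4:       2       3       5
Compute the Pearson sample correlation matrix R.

Step 1 — column means:
  mean(X_1) = (7 + 7 + 3 + 2) / 4 = 19/4 = 4.75
  mean(X_2) = (2 + 6 + 2 + 3) / 4 = 13/4 = 3.25
  mean(X_3) = (4 + 3 + 3 + 5) / 4 = 15/4 = 3.75

Step 2 — sample variances and covariances s[i,j] = (1/(n-1)) · Σ_k (x_{k,i} - mean_i) · (x_{k,j} - mean_j), with n-1 = 3:
  s[X_1,X_1] = ((2.25)·(2.25) + (2.25)·(2.25) + (-1.75)·(-1.75) + (-2.75)·(-2.75)) / 3 = 20.75/3 = 6.9167
  s[X_1,X_2] = ((2.25)·(-1.25) + (2.25)·(2.75) + (-1.75)·(-1.25) + (-2.75)·(-0.25)) / 3 = 6.25/3 = 2.0833
  s[X_1,X_3] = ((2.25)·(0.25) + (2.25)·(-0.75) + (-1.75)·(-0.75) + (-2.75)·(1.25)) / 3 = -3.25/3 = -1.0833
  s[X_2,X_2] = ((-1.25)·(-1.25) + (2.75)·(2.75) + (-1.25)·(-1.25) + (-0.25)·(-0.25)) / 3 = 10.75/3 = 3.5833
  s[X_2,X_3] = ((-1.25)·(0.25) + (2.75)·(-0.75) + (-1.25)·(-0.75) + (-0.25)·(1.25)) / 3 = -1.75/3 = -0.5833
  s[X_3,X_3] = ((0.25)·(0.25) + (-0.75)·(-0.75) + (-0.75)·(-0.75) + (1.25)·(1.25)) / 3 = 2.75/3 = 0.9167
  Sample standard deviations s_i = √(s[i,i]):
  s(X_1) = √(6.9167) = 2.63
  s(X_2) = √(3.5833) = 1.893
  s(X_3) = √(0.9167) = 0.9574

Step 3 — r_{ij} = s_{ij} / (s_i · s_j):
  r[X_1,X_1] = 1 (diagonal).
  r[X_1,X_2] = 2.0833 / (2.63 · 1.893) = 2.0833 / 4.9784 = 0.4185
  r[X_1,X_3] = -1.0833 / (2.63 · 0.9574) = -1.0833 / 2.518 = -0.4302
  r[X_2,X_2] = 1 (diagonal).
  r[X_2,X_3] = -0.5833 / (1.893 · 0.9574) = -0.5833 / 1.8124 = -0.3219
  r[X_3,X_3] = 1 (diagonal).

R is symmetric with unit diagonal. Assembling:

R = [[1, 0.4185, -0.4302],
 [0.4185, 1, -0.3219],
 [-0.4302, -0.3219, 1]]
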